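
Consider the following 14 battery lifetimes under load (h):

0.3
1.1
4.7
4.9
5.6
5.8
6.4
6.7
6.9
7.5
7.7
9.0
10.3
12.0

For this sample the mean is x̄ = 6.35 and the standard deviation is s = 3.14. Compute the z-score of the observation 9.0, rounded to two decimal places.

z = (9.0 − 6.35) / 3.14 = 0.84.

0.84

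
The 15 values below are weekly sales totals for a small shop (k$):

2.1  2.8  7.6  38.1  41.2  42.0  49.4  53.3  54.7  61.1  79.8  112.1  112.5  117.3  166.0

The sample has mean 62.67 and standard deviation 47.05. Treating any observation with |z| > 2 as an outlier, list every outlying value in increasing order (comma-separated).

Cutoffs at x̄ ± 2s: 62.67 ± 2·47.05 = [-31.43, 156.77].
166.0: z = 2.20, |z| > 2 → outlier.
Every other value lies within [-31.43, 156.77].

166.0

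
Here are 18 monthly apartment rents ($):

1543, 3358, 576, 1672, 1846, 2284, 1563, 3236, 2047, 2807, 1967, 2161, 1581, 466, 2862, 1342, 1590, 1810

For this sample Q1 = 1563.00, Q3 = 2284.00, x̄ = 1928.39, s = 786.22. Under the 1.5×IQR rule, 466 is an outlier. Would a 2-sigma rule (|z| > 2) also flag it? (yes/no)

no

z = (466 − 1928.39) / 786.22 = -1.86.
|z| = 1.86 ≤ 2.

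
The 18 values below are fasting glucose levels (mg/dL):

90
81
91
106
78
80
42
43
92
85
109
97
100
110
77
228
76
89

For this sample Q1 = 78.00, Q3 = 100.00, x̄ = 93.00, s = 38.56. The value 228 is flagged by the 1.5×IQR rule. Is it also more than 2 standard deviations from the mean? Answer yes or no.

yes

z = (228 − 93.00) / 38.56 = 3.50.
|z| = 3.50 > 2.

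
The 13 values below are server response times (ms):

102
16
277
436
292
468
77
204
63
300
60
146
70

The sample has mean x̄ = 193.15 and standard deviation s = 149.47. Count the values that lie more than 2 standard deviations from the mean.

Cutoffs: x̄ ± 2s = [-105.79, 492.09].
Every value lies within the cutoffs.

0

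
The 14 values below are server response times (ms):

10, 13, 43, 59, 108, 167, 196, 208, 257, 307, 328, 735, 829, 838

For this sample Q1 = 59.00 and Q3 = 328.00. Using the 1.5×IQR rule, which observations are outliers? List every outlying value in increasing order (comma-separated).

735, 829, 838

IQR = Q3 − Q1 = 328.00 − 59.00 = 269.00.
Lower fence = Q1 − 1.5·IQR = 59.00 − 403.50 = -344.50.
Upper fence = Q3 + 1.5·IQR = 328.00 + 403.50 = 731.50.
735 > 731.50 → outlier.
829 > 731.50 → outlier.
838 > 731.50 → outlier.
All remaining values lie within [-344.50, 731.50].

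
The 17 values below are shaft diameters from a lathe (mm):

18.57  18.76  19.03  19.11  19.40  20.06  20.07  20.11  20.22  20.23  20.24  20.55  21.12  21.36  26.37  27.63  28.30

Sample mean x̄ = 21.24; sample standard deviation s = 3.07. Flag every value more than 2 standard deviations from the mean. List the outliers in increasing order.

27.63, 28.30

Cutoffs at x̄ ± 2s: 21.24 ± 2·3.07 = [15.10, 27.38].
27.63: z = 2.08, |z| > 2 → outlier.
28.30: z = 2.30, |z| > 2 → outlier.
Every other value lies within [15.10, 27.38].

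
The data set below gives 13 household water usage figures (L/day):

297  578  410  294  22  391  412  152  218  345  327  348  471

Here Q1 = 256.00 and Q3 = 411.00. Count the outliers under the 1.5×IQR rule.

1

IQR = 155.00; fences at 256.00 − 232.50 = 23.50 and 411.00 + 232.50 = 643.50.
Outside the cutoffs: 22.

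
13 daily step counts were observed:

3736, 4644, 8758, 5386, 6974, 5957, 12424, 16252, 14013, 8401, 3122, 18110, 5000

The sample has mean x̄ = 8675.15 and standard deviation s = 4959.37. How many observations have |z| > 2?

Cutoffs: x̄ ± 2s = [-1243.59, 18593.89].
Every value lies within the cutoffs.

0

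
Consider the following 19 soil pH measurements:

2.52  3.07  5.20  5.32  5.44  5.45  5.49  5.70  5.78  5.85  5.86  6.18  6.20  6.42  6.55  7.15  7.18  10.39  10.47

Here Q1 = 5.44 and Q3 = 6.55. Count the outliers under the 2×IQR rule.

IQR = 1.11; fences at 5.44 − 2.22 = 3.22 and 6.55 + 2.22 = 8.77.
Outside the cutoffs: 2.52, 3.07, 10.39, 10.47.

4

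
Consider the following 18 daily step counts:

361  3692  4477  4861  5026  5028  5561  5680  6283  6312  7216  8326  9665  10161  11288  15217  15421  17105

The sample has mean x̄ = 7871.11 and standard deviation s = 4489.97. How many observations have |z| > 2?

1

Cutoffs: x̄ ± 2s = [-1108.83, 16851.05].
Outside the cutoffs: 17105.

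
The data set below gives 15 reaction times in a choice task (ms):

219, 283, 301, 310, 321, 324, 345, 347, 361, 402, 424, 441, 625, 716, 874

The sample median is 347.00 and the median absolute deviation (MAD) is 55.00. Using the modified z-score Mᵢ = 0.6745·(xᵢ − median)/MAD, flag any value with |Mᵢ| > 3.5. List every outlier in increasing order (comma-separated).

|Mᵢ| > 3.5 ⇔ |xᵢ − 347.00| > 3.5·55.00/0.6745 = 285.40.
So outliers lie outside [61.60, 632.40].
716: M = 4.53 → outlier.
874: M = 6.46 → outlier.

716, 874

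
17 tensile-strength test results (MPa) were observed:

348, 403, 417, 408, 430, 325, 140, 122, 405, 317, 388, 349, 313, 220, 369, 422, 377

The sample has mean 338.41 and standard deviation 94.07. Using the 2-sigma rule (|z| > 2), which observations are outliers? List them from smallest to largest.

Cutoffs at x̄ ± 2s: 338.41 ± 2·94.07 = [150.27, 526.55].
122: z = -2.30, |z| > 2 → outlier.
140: z = -2.11, |z| > 2 → outlier.
Every other value lies within [150.27, 526.55].

122, 140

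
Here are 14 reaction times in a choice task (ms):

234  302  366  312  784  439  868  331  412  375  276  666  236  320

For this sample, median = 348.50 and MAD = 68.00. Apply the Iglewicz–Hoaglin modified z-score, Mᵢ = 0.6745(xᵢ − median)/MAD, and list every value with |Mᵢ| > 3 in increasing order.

666, 784, 868

|Mᵢ| > 3 ⇔ |xᵢ − 348.50| > 3·68.00/0.6745 = 302.45.
So outliers lie outside [46.05, 650.95].
666: M = 3.15 → outlier.
784: M = 4.32 → outlier.
868: M = 5.15 → outlier.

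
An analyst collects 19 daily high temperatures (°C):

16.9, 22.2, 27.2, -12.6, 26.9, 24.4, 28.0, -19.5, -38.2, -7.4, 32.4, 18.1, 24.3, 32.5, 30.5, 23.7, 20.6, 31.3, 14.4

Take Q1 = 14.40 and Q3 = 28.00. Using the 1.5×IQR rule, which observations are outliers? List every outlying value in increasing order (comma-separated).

-38.2, -19.5, -12.6, -7.4

IQR = Q3 − Q1 = 28.00 − 14.40 = 13.60.
Lower fence = Q1 − 1.5·IQR = 14.40 − 20.40 = -6.00.
Upper fence = Q3 + 1.5·IQR = 28.00 + 20.40 = 48.40.
-38.2 < -6.00 → outlier.
-19.5 < -6.00 → outlier.
-12.6 < -6.00 → outlier.
-7.4 < -6.00 → outlier.
All remaining values lie within [-6.00, 48.40].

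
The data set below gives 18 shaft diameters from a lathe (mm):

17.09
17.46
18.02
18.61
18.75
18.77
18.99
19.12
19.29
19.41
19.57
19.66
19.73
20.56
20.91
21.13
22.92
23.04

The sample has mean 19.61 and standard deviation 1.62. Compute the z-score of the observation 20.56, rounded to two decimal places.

z = (20.56 − 19.61) / 1.62 = 0.59.

0.59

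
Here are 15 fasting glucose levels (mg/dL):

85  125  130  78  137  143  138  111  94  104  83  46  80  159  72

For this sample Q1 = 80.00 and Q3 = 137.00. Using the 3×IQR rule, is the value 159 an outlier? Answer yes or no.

no

IQR = Q3 − Q1 = 137.00 − 80.00 = 57.00.
Lower fence = Q1 − 3·IQR = 80.00 − 171.00 = -91.00.
Upper fence = Q3 + 3·IQR = 137.00 + 171.00 = 308.00.
159 lies within [-91.00, 308.00].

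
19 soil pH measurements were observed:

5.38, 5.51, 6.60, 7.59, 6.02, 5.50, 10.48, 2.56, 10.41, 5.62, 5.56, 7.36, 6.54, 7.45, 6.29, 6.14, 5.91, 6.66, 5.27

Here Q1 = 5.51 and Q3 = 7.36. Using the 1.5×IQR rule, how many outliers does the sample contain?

3

IQR = 1.85; fences at 5.51 − 2.775 = 2.735 and 7.36 + 2.775 = 10.135.
Outside the cutoffs: 2.56, 10.41, 10.48.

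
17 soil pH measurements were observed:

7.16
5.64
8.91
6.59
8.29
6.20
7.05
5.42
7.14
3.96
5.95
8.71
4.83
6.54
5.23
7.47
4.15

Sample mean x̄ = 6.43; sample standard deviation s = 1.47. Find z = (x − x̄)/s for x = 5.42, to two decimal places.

-0.69

z = (5.42 − 6.43) / 1.47 = -0.69.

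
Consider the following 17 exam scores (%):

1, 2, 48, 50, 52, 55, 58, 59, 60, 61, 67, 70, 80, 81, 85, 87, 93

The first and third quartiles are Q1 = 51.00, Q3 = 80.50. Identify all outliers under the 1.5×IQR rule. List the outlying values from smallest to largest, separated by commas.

1, 2

IQR = Q3 − Q1 = 80.50 − 51.00 = 29.50.
Lower fence = Q1 − 1.5·IQR = 51.00 − 44.25 = 6.75.
Upper fence = Q3 + 1.5·IQR = 80.50 + 44.25 = 124.75.
1 < 6.75 → outlier.
2 < 6.75 → outlier.
All remaining values lie within [6.75, 124.75].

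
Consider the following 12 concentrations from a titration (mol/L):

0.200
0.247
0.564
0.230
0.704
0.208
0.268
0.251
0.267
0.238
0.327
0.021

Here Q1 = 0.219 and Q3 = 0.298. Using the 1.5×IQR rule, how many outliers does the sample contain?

3

IQR = 0.079; fences at 0.219 − 0.1185 = 0.1005 and 0.298 + 0.1185 = 0.4165.
Outside the cutoffs: 0.021, 0.564, 0.704.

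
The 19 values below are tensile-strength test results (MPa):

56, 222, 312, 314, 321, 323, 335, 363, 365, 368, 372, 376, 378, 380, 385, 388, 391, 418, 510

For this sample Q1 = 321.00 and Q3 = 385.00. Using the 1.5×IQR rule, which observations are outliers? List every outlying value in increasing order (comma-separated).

56, 222, 510

IQR = Q3 − Q1 = 385.00 − 321.00 = 64.00.
Lower fence = Q1 − 1.5·IQR = 321.00 − 96.00 = 225.00.
Upper fence = Q3 + 1.5·IQR = 385.00 + 96.00 = 481.00.
56 < 225.00 → outlier.
222 < 225.00 → outlier.
510 > 481.00 → outlier.
All remaining values lie within [225.00, 481.00].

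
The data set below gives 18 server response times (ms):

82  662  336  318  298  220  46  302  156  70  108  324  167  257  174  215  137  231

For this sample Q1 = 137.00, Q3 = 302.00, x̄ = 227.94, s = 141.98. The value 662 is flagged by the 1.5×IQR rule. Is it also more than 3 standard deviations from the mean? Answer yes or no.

yes

z = (662 − 227.94) / 141.98 = 3.06.
|z| = 3.06 > 3.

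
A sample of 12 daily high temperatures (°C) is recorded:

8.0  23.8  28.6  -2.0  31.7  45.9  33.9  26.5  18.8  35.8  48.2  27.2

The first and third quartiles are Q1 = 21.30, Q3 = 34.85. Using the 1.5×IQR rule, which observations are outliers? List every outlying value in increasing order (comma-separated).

-2.0

IQR = Q3 − Q1 = 34.85 − 21.30 = 13.55.
Lower fence = Q1 − 1.5·IQR = 21.30 − 20.325 = 0.975.
Upper fence = Q3 + 1.5·IQR = 34.85 + 20.325 = 55.175.
-2.0 < 0.975 → outlier.
All remaining values lie within [0.975, 55.175].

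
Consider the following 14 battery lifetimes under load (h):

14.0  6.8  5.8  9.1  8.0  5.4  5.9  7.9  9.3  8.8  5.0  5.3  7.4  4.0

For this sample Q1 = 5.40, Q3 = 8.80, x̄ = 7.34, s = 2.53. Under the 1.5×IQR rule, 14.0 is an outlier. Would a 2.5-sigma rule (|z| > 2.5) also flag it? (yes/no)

z = (14.0 − 7.34) / 2.53 = 2.63.
|z| = 2.63 > 2.5.

yes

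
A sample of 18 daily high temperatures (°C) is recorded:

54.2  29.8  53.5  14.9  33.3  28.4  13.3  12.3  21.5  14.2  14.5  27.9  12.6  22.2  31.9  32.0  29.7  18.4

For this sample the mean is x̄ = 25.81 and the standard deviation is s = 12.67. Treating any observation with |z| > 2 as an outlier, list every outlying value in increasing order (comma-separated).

53.5, 54.2

Cutoffs at x̄ ± 2s: 25.81 ± 2·12.67 = [0.47, 51.15].
53.5: z = 2.19, |z| > 2 → outlier.
54.2: z = 2.24, |z| > 2 → outlier.
Every other value lies within [0.47, 51.15].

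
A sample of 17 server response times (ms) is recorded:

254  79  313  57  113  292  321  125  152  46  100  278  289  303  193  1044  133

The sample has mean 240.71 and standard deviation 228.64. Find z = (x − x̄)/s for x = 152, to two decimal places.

z = (152 − 240.71) / 228.64 = -0.39.

-0.39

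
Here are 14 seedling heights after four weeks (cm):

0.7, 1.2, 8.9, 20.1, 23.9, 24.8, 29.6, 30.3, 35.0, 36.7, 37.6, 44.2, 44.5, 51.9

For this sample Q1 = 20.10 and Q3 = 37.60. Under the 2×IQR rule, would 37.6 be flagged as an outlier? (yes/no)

no

IQR = Q3 − Q1 = 37.60 − 20.10 = 17.50.
Lower fence = Q1 − 2·IQR = 20.10 − 35.00 = -14.90.
Upper fence = Q3 + 2·IQR = 37.60 + 35.00 = 72.60.
37.6 lies within [-14.90, 72.60].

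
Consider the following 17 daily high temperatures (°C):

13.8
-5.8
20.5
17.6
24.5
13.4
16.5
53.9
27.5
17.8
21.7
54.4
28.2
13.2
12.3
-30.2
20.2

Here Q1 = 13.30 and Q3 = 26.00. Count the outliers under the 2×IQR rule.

IQR = 12.70; fences at 13.30 − 25.40 = -12.10 and 26.00 + 25.40 = 51.40.
Outside the cutoffs: -30.2, 53.9, 54.4.

3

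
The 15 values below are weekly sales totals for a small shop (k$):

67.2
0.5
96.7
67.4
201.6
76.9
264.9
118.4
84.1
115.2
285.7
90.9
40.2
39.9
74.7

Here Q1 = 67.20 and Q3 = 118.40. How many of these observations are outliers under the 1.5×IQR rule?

IQR = 51.20; fences at 67.20 − 76.80 = -9.60 and 118.40 + 76.80 = 195.20.
Outside the cutoffs: 201.6, 264.9, 285.7.

3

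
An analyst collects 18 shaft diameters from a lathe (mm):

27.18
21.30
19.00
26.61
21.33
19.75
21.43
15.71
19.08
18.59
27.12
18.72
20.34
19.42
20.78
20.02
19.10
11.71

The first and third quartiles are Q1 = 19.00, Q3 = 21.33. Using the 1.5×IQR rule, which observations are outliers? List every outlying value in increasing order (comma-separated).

11.71, 26.61, 27.12, 27.18

IQR = Q3 − Q1 = 21.33 − 19.00 = 2.33.
Lower fence = Q1 − 1.5·IQR = 19.00 − 3.495 = 15.505.
Upper fence = Q3 + 1.5·IQR = 21.33 + 3.495 = 24.825.
11.71 < 15.505 → outlier.
26.61 > 24.825 → outlier.
27.12 > 24.825 → outlier.
27.18 > 24.825 → outlier.
All remaining values lie within [15.505, 24.825].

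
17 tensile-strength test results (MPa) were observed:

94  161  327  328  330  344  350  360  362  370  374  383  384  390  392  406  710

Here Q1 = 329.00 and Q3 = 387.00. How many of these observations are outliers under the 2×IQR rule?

3

IQR = 58.00; fences at 329.00 − 116.00 = 213.00 and 387.00 + 116.00 = 503.00.
Outside the cutoffs: 94, 161, 710.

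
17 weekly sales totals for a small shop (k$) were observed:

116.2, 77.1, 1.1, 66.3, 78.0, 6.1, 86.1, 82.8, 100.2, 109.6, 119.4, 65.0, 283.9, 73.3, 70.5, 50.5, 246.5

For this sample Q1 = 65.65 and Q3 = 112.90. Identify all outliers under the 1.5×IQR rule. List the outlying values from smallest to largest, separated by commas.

246.5, 283.9

IQR = Q3 − Q1 = 112.90 − 65.65 = 47.25.
Lower fence = Q1 − 1.5·IQR = 65.65 − 70.875 = -5.225.
Upper fence = Q3 + 1.5·IQR = 112.90 + 70.875 = 183.775.
246.5 > 183.775 → outlier.
283.9 > 183.775 → outlier.
All remaining values lie within [-5.225, 183.775].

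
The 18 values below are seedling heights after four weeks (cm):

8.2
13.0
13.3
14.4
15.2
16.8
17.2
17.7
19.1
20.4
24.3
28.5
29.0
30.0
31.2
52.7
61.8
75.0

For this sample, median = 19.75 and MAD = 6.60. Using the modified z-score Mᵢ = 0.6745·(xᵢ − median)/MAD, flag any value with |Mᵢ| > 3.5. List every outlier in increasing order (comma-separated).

|Mᵢ| > 3.5 ⇔ |xᵢ − 19.75| > 3.5·6.60/0.6745 = 34.25.
So outliers lie outside [-14.50, 54.00].
61.8: M = 4.30 → outlier.
75.0: M = 5.65 → outlier.

61.8, 75.0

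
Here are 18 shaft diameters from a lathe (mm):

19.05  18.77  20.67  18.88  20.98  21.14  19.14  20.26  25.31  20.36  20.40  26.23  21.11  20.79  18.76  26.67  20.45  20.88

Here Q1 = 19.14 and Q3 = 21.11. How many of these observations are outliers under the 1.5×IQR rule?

IQR = 1.97; fences at 19.14 − 2.955 = 16.185 and 21.11 + 2.955 = 24.065.
Outside the cutoffs: 25.31, 26.23, 26.67.

3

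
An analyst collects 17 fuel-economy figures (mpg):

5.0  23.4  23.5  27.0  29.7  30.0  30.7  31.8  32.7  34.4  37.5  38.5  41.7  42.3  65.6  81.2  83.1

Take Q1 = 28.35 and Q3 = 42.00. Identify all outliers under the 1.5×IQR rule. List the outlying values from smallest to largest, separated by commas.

IQR = Q3 − Q1 = 42.00 − 28.35 = 13.65.
Lower fence = Q1 − 1.5·IQR = 28.35 − 20.475 = 7.875.
Upper fence = Q3 + 1.5·IQR = 42.00 + 20.475 = 62.475.
5.0 < 7.875 → outlier.
65.6 > 62.475 → outlier.
81.2 > 62.475 → outlier.
83.1 > 62.475 → outlier.
All remaining values lie within [7.875, 62.475].

5.0, 65.6, 81.2, 83.1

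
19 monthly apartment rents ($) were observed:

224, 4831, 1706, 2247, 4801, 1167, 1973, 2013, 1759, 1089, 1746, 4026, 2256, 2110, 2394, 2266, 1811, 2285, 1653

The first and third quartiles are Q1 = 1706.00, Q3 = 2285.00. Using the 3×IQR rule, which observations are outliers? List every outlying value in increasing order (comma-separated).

IQR = Q3 − Q1 = 2285.00 − 1706.00 = 579.00.
Lower fence = Q1 − 3·IQR = 1706.00 − 1737.00 = -31.00.
Upper fence = Q3 + 3·IQR = 2285.00 + 1737.00 = 4022.00.
4026 > 4022.00 → outlier.
4801 > 4022.00 → outlier.
4831 > 4022.00 → outlier.
All remaining values lie within [-31.00, 4022.00].

4026, 4801, 4831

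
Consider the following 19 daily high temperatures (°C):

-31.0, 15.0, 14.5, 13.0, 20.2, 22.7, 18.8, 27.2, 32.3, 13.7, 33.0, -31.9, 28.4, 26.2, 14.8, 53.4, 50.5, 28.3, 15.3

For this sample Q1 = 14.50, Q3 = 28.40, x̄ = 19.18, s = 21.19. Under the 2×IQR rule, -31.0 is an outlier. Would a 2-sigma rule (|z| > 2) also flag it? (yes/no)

yes

z = (-31.0 − 19.18) / 21.19 = -2.37.
|z| = 2.37 > 2.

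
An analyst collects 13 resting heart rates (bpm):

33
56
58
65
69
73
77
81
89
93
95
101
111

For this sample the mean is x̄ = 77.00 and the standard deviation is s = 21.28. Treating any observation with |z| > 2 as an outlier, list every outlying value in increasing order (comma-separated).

33

Cutoffs at x̄ ± 2s: 77.00 ± 2·21.28 = [34.44, 119.56].
33: z = -2.07, |z| > 2 → outlier.
Every other value lies within [34.44, 119.56].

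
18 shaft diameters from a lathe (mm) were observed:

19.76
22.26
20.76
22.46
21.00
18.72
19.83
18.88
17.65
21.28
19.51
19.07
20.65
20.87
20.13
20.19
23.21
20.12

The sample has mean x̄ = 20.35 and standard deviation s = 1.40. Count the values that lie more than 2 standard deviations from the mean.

Cutoffs: x̄ ± 2s = [17.55, 23.15].
Outside the cutoffs: 23.21.

1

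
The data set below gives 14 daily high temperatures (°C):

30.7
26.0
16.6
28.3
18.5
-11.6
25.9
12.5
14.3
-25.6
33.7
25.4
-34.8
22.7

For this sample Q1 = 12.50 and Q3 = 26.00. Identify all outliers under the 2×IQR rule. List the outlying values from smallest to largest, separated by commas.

-34.8, -25.6

IQR = Q3 − Q1 = 26.00 − 12.50 = 13.50.
Lower fence = Q1 − 2·IQR = 12.50 − 27.00 = -14.50.
Upper fence = Q3 + 2·IQR = 26.00 + 27.00 = 53.00.
-34.8 < -14.50 → outlier.
-25.6 < -14.50 → outlier.
All remaining values lie within [-14.50, 53.00].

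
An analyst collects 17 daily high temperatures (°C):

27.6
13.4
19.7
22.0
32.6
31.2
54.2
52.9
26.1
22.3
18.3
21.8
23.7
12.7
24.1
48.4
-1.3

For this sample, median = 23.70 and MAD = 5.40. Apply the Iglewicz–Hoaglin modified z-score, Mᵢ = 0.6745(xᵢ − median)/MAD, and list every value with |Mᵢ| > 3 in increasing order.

|Mᵢ| > 3 ⇔ |xᵢ − 23.70| > 3·5.40/0.6745 = 24.02.
So outliers lie outside [-0.32, 47.72].
-1.3: M = -3.12 → outlier.
48.4: M = 3.09 → outlier.
52.9: M = 3.65 → outlier.
54.2: M = 3.81 → outlier.

-1.3, 48.4, 52.9, 54.2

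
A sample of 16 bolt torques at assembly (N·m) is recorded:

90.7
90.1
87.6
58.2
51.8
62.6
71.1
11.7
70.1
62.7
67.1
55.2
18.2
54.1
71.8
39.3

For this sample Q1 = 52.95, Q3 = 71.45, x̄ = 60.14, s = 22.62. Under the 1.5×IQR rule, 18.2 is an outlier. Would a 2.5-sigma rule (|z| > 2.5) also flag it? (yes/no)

z = (18.2 − 60.14) / 22.62 = -1.85.
|z| = 1.85 ≤ 2.5.

no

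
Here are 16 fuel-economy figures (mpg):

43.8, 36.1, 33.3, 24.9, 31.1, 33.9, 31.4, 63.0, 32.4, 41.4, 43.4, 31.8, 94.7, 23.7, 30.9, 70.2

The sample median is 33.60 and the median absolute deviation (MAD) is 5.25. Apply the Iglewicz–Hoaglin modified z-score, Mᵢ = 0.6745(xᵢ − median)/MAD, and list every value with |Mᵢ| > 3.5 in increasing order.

63.0, 70.2, 94.7

|Mᵢ| > 3.5 ⇔ |xᵢ − 33.60| > 3.5·5.25/0.6745 = 27.24.
So outliers lie outside [6.36, 60.84].
63.0: M = 3.78 → outlier.
70.2: M = 4.70 → outlier.
94.7: M = 7.85 → outlier.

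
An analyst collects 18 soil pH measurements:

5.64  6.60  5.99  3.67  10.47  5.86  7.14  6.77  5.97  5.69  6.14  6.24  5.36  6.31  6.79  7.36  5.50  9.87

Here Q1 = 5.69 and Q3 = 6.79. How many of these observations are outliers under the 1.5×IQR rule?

IQR = 1.10; fences at 5.69 − 1.65 = 4.04 and 6.79 + 1.65 = 8.44.
Outside the cutoffs: 3.67, 9.87, 10.47.

3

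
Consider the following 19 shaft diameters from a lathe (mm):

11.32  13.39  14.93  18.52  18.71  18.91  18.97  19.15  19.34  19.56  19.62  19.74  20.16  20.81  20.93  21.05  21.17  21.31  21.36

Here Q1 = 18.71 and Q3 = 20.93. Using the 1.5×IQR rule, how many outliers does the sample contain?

3

IQR = 2.22; fences at 18.71 − 3.33 = 15.38 and 20.93 + 3.33 = 24.26.
Outside the cutoffs: 11.32, 13.39, 14.93.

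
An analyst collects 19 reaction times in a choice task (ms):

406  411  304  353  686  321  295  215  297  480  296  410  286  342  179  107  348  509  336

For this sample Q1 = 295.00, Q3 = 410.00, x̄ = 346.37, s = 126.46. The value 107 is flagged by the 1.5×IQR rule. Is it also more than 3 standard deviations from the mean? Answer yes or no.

z = (107 − 346.37) / 126.46 = -1.89.
|z| = 1.89 ≤ 3.

no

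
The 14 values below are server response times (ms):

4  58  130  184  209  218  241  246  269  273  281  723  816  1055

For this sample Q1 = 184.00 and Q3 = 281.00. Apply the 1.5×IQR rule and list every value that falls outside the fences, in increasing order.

IQR = Q3 − Q1 = 281.00 − 184.00 = 97.00.
Lower fence = Q1 − 1.5·IQR = 184.00 − 145.50 = 38.50.
Upper fence = Q3 + 1.5·IQR = 281.00 + 145.50 = 426.50.
4 < 38.50 → outlier.
723 > 426.50 → outlier.
816 > 426.50 → outlier.
1055 > 426.50 → outlier.
All remaining values lie within [38.50, 426.50].

4, 723, 816, 1055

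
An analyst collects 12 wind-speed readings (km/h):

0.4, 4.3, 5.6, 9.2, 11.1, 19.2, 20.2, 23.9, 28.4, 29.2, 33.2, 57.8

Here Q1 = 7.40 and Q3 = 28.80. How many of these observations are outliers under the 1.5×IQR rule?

0

IQR = 21.40; fences at 7.40 − 32.10 = -24.70 and 28.80 + 32.10 = 60.90.
Every value lies within the cutoffs.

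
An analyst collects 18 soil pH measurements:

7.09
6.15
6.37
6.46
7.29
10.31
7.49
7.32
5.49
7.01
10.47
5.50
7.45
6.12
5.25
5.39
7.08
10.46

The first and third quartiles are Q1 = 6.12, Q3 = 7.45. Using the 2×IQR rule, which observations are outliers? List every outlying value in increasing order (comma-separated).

IQR = Q3 − Q1 = 7.45 − 6.12 = 1.33.
Lower fence = Q1 − 2·IQR = 6.12 − 2.66 = 3.46.
Upper fence = Q3 + 2·IQR = 7.45 + 2.66 = 10.11.
10.31 > 10.11 → outlier.
10.46 > 10.11 → outlier.
10.47 > 10.11 → outlier.
All remaining values lie within [3.46, 10.11].

10.31, 10.46, 10.47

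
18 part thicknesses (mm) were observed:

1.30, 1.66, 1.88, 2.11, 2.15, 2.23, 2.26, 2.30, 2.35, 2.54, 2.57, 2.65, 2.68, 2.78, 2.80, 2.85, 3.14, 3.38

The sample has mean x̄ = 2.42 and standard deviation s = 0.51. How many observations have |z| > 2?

1

Cutoffs: x̄ ± 2s = [1.40, 3.44].
Outside the cutoffs: 1.30.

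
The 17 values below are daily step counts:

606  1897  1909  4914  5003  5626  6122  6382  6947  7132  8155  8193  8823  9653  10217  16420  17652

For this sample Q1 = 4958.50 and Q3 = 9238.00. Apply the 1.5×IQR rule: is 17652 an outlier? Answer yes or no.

IQR = Q3 − Q1 = 9238.00 − 4958.50 = 4279.50.
Lower fence = Q1 − 1.5·IQR = 4958.50 − 6419.25 = -1460.75.
Upper fence = Q3 + 1.5·IQR = 9238.00 + 6419.25 = 15657.25.
17652 lies above the upper fence.

yes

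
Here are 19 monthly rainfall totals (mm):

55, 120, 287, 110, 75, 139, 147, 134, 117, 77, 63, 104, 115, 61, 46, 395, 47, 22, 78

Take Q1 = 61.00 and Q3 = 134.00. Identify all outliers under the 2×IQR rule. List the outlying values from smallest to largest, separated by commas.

287, 395

IQR = Q3 − Q1 = 134.00 − 61.00 = 73.00.
Lower fence = Q1 − 2·IQR = 61.00 − 146.00 = -85.00.
Upper fence = Q3 + 2·IQR = 134.00 + 146.00 = 280.00.
287 > 280.00 → outlier.
395 > 280.00 → outlier.
All remaining values lie within [-85.00, 280.00].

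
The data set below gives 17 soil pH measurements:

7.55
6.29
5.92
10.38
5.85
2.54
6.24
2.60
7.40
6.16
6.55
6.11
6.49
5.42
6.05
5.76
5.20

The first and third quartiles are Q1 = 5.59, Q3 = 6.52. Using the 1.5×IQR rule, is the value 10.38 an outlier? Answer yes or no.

yes

IQR = Q3 − Q1 = 6.52 − 5.59 = 0.93.
Lower fence = Q1 − 1.5·IQR = 5.59 − 1.395 = 4.195.
Upper fence = Q3 + 1.5·IQR = 6.52 + 1.395 = 7.915.
10.38 lies above the upper fence.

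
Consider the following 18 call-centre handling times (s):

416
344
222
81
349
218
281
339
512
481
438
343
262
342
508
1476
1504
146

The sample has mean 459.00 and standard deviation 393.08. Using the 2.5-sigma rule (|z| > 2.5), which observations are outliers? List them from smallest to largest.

1476, 1504

Cutoffs at x̄ ± 2.5s: 459.00 ± 2.5·393.08 = [-523.70, 1441.70].
1476: z = 2.59, |z| > 2.5 → outlier.
1504: z = 2.66, |z| > 2.5 → outlier.
Every other value lies within [-523.70, 1441.70].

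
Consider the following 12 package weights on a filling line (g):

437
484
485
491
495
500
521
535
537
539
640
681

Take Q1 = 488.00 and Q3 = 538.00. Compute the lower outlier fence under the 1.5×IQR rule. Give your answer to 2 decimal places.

413.00

IQR = Q3 − Q1 = 538.00 − 488.00 = 50.00.
Lower fence = Q1 − 1.5·IQR = 488.00 − 75.00 = 413.00.
Upper fence = Q3 + 1.5·IQR = 538.00 + 75.00 = 613.00.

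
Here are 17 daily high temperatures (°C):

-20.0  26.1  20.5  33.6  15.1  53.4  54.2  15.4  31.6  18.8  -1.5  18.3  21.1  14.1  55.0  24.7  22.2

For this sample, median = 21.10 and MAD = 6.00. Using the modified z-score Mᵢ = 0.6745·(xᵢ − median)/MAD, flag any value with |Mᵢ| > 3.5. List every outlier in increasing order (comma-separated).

|Mᵢ| > 3.5 ⇔ |xᵢ − 21.10| > 3.5·6.00/0.6745 = 31.13.
So outliers lie outside [-10.03, 52.23].
-20.0: M = -4.62 → outlier.
53.4: M = 3.63 → outlier.
54.2: M = 3.72 → outlier.
55.0: M = 3.81 → outlier.

-20.0, 53.4, 54.2, 55.0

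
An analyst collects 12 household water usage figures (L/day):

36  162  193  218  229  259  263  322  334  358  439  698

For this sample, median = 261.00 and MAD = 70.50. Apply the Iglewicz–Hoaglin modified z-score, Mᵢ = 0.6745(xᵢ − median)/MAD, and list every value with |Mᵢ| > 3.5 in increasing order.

|Mᵢ| > 3.5 ⇔ |xᵢ − 261.00| > 3.5·70.50/0.6745 = 365.83.
So outliers lie outside [-104.83, 626.83].
698: M = 4.18 → outlier.

698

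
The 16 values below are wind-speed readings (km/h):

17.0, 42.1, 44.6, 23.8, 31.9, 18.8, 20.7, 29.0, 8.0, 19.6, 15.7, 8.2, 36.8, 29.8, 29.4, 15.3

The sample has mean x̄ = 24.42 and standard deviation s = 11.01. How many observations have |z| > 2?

0

Cutoffs: x̄ ± 2s = [2.40, 46.44].
Every value lies within the cutoffs.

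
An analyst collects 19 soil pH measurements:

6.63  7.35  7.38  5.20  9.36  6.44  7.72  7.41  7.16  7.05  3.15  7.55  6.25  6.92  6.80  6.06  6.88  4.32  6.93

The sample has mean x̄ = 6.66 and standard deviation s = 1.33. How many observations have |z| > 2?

2

Cutoffs: x̄ ± 2s = [4.00, 9.32].
Outside the cutoffs: 3.15, 9.36.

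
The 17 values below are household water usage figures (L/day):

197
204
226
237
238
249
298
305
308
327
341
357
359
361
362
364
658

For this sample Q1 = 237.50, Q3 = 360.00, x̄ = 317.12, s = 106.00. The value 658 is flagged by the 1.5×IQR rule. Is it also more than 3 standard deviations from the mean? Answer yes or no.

z = (658 − 317.12) / 106.00 = 3.22.
|z| = 3.22 > 3.

yes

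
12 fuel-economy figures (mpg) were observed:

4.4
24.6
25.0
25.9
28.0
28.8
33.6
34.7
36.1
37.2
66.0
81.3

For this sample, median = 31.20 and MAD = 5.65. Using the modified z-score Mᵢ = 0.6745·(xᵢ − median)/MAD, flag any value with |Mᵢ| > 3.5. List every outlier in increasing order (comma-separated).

66.0, 81.3

|Mᵢ| > 3.5 ⇔ |xᵢ − 31.20| > 3.5·5.65/0.6745 = 29.32.
So outliers lie outside [1.88, 60.52].
66.0: M = 4.15 → outlier.
81.3: M = 5.98 → outlier.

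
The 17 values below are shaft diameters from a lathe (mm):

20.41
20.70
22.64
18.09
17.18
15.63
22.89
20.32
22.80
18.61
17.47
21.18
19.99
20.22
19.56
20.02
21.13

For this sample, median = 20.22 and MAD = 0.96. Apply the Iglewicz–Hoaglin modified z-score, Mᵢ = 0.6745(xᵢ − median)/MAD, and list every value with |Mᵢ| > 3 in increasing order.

15.63

|Mᵢ| > 3 ⇔ |xᵢ − 20.22| > 3·0.96/0.6745 = 4.27.
So outliers lie outside [15.95, 24.49].
15.63: M = -3.22 → outlier.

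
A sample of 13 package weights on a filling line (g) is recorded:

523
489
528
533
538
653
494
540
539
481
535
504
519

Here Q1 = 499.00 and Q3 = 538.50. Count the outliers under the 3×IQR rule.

0

IQR = 39.50; fences at 499.00 − 118.50 = 380.50 and 538.50 + 118.50 = 657.00.
Every value lies within the cutoffs.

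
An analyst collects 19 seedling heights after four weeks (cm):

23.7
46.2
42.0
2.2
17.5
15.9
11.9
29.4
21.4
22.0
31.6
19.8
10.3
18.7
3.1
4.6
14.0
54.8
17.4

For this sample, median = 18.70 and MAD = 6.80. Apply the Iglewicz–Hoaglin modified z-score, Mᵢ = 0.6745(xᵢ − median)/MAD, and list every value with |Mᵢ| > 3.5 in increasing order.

54.8

|Mᵢ| > 3.5 ⇔ |xᵢ − 18.70| > 3.5·6.80/0.6745 = 35.29.
So outliers lie outside [-16.59, 53.99].
54.8: M = 3.58 → outlier.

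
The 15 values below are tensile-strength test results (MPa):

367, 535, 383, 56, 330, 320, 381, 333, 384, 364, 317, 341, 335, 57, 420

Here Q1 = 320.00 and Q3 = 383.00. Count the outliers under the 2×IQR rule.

IQR = 63.00; fences at 320.00 − 126.00 = 194.00 and 383.00 + 126.00 = 509.00.
Outside the cutoffs: 56, 57, 535.

3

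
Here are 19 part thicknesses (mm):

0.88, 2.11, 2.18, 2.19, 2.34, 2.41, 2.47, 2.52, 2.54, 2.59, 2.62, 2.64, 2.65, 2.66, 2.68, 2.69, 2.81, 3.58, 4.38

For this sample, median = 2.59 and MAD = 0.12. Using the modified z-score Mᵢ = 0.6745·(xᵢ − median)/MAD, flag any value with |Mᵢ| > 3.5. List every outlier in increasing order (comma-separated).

|Mᵢ| > 3.5 ⇔ |xᵢ − 2.59| > 3.5·0.12/0.6745 = 0.62.
So outliers lie outside [1.97, 3.21].
0.88: M = -9.61 → outlier.
3.58: M = 5.56 → outlier.
4.38: M = 10.06 → outlier.

0.88, 3.58, 4.38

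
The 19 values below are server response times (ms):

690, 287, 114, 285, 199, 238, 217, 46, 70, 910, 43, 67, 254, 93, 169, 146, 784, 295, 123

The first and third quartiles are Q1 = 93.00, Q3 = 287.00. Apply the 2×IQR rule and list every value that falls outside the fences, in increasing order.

690, 784, 910

IQR = Q3 − Q1 = 287.00 − 93.00 = 194.00.
Lower fence = Q1 − 2·IQR = 93.00 − 388.00 = -295.00.
Upper fence = Q3 + 2·IQR = 287.00 + 388.00 = 675.00.
690 > 675.00 → outlier.
784 > 675.00 → outlier.
910 > 675.00 → outlier.
All remaining values lie within [-295.00, 675.00].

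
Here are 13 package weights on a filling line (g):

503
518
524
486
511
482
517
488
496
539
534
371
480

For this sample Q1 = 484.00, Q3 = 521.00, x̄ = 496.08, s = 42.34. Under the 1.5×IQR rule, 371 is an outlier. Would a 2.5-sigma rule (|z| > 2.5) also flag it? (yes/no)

z = (371 − 496.08) / 42.34 = -2.95.
|z| = 2.95 > 2.5.

yes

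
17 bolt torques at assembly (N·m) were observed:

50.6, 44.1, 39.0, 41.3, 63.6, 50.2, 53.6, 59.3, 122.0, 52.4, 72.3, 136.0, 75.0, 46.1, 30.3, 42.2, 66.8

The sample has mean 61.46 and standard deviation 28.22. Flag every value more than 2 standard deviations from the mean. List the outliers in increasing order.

Cutoffs at x̄ ± 2s: 61.46 ± 2·28.22 = [5.02, 117.90].
122.0: z = 2.15, |z| > 2 → outlier.
136.0: z = 2.64, |z| > 2 → outlier.
Every other value lies within [5.02, 117.90].

122.0, 136.0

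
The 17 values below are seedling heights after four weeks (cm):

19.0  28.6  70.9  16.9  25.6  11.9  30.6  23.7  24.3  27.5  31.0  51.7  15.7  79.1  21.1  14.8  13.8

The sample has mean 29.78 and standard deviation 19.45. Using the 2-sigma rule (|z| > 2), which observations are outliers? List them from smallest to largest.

70.9, 79.1

Cutoffs at x̄ ± 2s: 29.78 ± 2·19.45 = [-9.12, 68.68].
70.9: z = 2.11, |z| > 2 → outlier.
79.1: z = 2.54, |z| > 2 → outlier.
Every other value lies within [-9.12, 68.68].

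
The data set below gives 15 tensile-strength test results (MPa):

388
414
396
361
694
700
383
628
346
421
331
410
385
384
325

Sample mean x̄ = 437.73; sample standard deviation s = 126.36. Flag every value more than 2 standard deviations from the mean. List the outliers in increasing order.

Cutoffs at x̄ ± 2s: 437.73 ± 2·126.36 = [185.01, 690.45].
694: z = 2.03, |z| > 2 → outlier.
700: z = 2.08, |z| > 2 → outlier.
Every other value lies within [185.01, 690.45].

694, 700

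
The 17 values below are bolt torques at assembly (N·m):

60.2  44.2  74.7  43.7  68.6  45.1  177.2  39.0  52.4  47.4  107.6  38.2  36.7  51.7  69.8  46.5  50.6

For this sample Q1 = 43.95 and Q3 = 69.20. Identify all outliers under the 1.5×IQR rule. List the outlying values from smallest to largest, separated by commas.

IQR = Q3 − Q1 = 69.20 − 43.95 = 25.25.
Lower fence = Q1 − 1.5·IQR = 43.95 − 37.875 = 6.075.
Upper fence = Q3 + 1.5·IQR = 69.20 + 37.875 = 107.075.
107.6 > 107.075 → outlier.
177.2 > 107.075 → outlier.
All remaining values lie within [6.075, 107.075].

107.6, 177.2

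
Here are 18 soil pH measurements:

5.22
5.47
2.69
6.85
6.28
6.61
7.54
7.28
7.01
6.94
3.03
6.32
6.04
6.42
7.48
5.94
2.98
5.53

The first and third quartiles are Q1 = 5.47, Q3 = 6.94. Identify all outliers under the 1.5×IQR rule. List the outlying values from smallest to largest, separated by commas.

IQR = Q3 − Q1 = 6.94 − 5.47 = 1.47.
Lower fence = Q1 − 1.5·IQR = 5.47 − 2.205 = 3.265.
Upper fence = Q3 + 1.5·IQR = 6.94 + 2.205 = 9.145.
2.69 < 3.265 → outlier.
2.98 < 3.265 → outlier.
3.03 < 3.265 → outlier.
All remaining values lie within [3.265, 9.145].

2.69, 2.98, 3.03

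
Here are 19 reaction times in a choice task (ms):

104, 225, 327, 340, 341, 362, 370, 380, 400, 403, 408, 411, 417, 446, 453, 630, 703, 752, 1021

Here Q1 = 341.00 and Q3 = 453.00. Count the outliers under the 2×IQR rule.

IQR = 112.00; fences at 341.00 − 224.00 = 117.00 and 453.00 + 224.00 = 677.00.
Outside the cutoffs: 104, 703, 752, 1021.

4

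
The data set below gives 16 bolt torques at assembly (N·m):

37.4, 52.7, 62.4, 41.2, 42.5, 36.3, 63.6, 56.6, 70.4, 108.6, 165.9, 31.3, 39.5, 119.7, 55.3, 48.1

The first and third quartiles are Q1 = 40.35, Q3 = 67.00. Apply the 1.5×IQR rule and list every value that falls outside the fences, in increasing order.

IQR = Q3 − Q1 = 67.00 − 40.35 = 26.65.
Lower fence = Q1 − 1.5·IQR = 40.35 − 39.975 = 0.375.
Upper fence = Q3 + 1.5·IQR = 67.00 + 39.975 = 106.975.
108.6 > 106.975 → outlier.
119.7 > 106.975 → outlier.
165.9 > 106.975 → outlier.
All remaining values lie within [0.375, 106.975].

108.6, 119.7, 165.9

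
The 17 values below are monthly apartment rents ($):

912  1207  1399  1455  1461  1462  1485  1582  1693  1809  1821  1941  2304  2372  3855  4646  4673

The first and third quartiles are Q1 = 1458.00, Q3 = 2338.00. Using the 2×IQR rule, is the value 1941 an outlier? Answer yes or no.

IQR = Q3 − Q1 = 2338.00 − 1458.00 = 880.00.
Lower fence = Q1 − 2·IQR = 1458.00 − 1760.00 = -302.00.
Upper fence = Q3 + 2·IQR = 2338.00 + 1760.00 = 4098.00.
1941 lies within [-302.00, 4098.00].

no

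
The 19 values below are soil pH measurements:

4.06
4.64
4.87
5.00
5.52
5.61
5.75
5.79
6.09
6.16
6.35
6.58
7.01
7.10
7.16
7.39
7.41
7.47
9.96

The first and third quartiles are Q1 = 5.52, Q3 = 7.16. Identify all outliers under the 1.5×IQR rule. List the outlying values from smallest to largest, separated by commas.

IQR = Q3 − Q1 = 7.16 − 5.52 = 1.64.
Lower fence = Q1 − 1.5·IQR = 5.52 − 2.46 = 3.06.
Upper fence = Q3 + 1.5·IQR = 7.16 + 2.46 = 9.62.
9.96 > 9.62 → outlier.
All remaining values lie within [3.06, 9.62].

9.96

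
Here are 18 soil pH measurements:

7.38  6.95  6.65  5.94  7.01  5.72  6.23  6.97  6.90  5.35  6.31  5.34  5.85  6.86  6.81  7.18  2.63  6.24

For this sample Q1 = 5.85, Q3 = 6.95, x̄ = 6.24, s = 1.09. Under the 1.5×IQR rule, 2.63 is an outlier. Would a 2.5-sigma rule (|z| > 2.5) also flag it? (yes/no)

z = (2.63 − 6.24) / 1.09 = -3.31.
|z| = 3.31 > 2.5.

yes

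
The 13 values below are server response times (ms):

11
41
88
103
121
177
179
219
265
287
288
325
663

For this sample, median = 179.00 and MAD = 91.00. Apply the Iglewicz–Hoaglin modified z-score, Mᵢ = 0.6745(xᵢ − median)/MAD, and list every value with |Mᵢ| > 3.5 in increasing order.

|Mᵢ| > 3.5 ⇔ |xᵢ − 179.00| > 3.5·91.00/0.6745 = 472.20.
So outliers lie outside [-293.20, 651.20].
663: M = 3.59 → outlier.

663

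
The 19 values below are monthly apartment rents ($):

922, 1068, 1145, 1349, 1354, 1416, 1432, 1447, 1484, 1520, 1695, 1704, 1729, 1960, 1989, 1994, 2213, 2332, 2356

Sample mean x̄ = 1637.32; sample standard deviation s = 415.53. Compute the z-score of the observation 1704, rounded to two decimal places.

z = (1704 − 1637.32) / 415.53 = 0.16.

0.16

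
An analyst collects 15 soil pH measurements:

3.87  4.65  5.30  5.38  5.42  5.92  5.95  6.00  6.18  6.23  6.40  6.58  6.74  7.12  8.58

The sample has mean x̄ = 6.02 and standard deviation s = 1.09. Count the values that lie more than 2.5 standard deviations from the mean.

Cutoffs: x̄ ± 2.5s = [3.295, 8.745].
Every value lies within the cutoffs.

0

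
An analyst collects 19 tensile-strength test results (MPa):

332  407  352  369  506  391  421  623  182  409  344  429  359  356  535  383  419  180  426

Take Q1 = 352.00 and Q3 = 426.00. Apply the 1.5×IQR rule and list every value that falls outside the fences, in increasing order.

IQR = Q3 − Q1 = 426.00 − 352.00 = 74.00.
Lower fence = Q1 − 1.5·IQR = 352.00 − 111.00 = 241.00.
Upper fence = Q3 + 1.5·IQR = 426.00 + 111.00 = 537.00.
180 < 241.00 → outlier.
182 < 241.00 → outlier.
623 > 537.00 → outlier.
All remaining values lie within [241.00, 537.00].

180, 182, 623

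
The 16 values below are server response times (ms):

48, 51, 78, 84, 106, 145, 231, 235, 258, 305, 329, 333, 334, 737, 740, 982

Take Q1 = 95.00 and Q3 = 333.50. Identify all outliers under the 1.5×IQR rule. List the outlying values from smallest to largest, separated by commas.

737, 740, 982

IQR = Q3 − Q1 = 333.50 − 95.00 = 238.50.
Lower fence = Q1 − 1.5·IQR = 95.00 − 357.75 = -262.75.
Upper fence = Q3 + 1.5·IQR = 333.50 + 357.75 = 691.25.
737 > 691.25 → outlier.
740 > 691.25 → outlier.
982 > 691.25 → outlier.
All remaining values lie within [-262.75, 691.25].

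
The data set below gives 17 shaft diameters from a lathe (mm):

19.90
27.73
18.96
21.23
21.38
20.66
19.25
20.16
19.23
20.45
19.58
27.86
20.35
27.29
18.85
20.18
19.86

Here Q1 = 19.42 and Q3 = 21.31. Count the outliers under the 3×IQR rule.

IQR = 1.89; fences at 19.42 − 5.67 = 13.75 and 21.31 + 5.67 = 26.98.
Outside the cutoffs: 27.29, 27.73, 27.86.

3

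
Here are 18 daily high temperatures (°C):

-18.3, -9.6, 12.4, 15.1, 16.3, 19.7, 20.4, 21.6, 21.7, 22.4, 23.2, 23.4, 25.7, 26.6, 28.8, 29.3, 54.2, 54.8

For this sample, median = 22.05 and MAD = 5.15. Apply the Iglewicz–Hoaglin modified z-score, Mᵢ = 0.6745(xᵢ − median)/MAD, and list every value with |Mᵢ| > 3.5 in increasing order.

-18.3, -9.6, 54.2, 54.8

|Mᵢ| > 3.5 ⇔ |xᵢ − 22.05| > 3.5·5.15/0.6745 = 26.72.
So outliers lie outside [-4.67, 48.77].
-18.3: M = -5.28 → outlier.
-9.6: M = -4.15 → outlier.
54.2: M = 4.21 → outlier.
54.8: M = 4.29 → outlier.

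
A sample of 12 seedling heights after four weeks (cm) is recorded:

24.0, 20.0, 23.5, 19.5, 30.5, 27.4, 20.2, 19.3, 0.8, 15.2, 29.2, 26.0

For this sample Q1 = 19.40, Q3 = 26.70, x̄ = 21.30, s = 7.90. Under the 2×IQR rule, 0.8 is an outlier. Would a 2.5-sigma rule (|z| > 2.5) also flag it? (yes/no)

z = (0.8 − 21.30) / 7.90 = -2.59.
|z| = 2.59 > 2.5.

yes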